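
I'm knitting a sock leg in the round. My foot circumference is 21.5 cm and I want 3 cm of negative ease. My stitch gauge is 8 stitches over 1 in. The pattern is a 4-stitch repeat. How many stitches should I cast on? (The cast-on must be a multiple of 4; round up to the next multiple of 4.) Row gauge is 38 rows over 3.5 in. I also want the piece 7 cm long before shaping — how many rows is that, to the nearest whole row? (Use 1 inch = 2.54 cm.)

Cast on 60 stitches; work 30 rows.

Finished = 21.5 − 3 = 18.5 cm.
18.5 cm × 1/2.54 = 7.28 inches.
8/1 = 8 sts per in; 7.28 × 8 = 58.27 sts.
Next multiple of 4 → 60.
7 cm = 2.76 inches; × 10.857 = 29.92 → 30 rows.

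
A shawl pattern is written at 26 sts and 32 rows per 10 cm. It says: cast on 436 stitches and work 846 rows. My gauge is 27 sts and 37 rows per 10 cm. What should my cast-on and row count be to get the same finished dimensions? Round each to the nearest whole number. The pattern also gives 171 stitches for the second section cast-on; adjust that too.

Stitches: 436 × 27/26 = 452.77 → 453.
Rows: 846 × 37/32 = 978.19 → 978.
second section cast-on: 171 × 27/26 = 177.58 → 178.

Cast on 453 stitches; work 978 rows; second section cast-on 178 stitches.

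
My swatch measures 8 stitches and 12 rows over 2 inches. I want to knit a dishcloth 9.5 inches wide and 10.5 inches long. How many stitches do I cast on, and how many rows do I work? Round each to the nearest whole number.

Cast on 38 stitches and work 63 rows.

Stitch gauge = 8/2 = 4 sts/in; 9.5 × 4 = 38.00 → 38 sts.
Row gauge = 12/2 = 6 rows/in; 10.5 × 6 = 63.00 → 63 rows.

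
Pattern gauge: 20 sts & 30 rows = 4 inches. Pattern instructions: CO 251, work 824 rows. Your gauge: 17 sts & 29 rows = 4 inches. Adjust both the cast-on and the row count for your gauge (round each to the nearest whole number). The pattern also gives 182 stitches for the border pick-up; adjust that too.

Stitches: 251 × 17/20 = 213.35 → 213.
Rows: 824 × 29/30 = 796.53 → 797.
border pick-up: 182 × 17/20 = 154.70 → 155.

Cast on 213 stitches; work 797 rows; border pick-up 155 stitches.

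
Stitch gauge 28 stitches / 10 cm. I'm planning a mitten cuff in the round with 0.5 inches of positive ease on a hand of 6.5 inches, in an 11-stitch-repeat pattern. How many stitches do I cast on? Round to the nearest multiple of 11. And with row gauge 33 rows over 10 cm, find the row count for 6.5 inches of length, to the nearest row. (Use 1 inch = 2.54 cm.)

Cast on 55 stitches; work 54 rows.

Finished = 6.5 + 0.5 = 7 inches.
7 inches × 2.54 = 17.78 cm.
28/10 = 2.8 sts per cm; 17.78 × 2.8 = 49.78 sts.
Nearest multiple of 11 → 55.
6.5 inches = 16.51 cm; × 3.3 = 54.48 → 54 rows.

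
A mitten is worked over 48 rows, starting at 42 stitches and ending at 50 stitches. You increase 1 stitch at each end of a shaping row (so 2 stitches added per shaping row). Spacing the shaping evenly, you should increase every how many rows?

Stitches to add: |50 − 42| = 8.
Shaping rows needed: 8 / 2 = 4.
48 rows / 4 = every 12 rows.

Increase every 12th row.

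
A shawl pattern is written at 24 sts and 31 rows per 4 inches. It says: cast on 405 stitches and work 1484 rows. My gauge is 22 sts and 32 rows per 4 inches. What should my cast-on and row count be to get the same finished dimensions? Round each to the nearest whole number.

Stitches: 405 × 22/24 = 371.25 → 371.
Rows: 1484 × 32/31 = 1531.87 → 1532.

Cast on 371 stitches; work 1532 rows.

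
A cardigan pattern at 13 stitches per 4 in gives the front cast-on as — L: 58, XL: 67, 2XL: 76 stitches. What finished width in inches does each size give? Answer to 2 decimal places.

13/4 = 3.25 sts per in.
L: 58 / 3.25 = 17.846 → 17.85 in.
XL: 67 / 3.25 = 20.615 → 20.62 in.
2XL: 76 / 3.25 = 23.385 → 23.38 in.

L 17.85 inches; XL 20.62 inches; 2XL 23.38 inches.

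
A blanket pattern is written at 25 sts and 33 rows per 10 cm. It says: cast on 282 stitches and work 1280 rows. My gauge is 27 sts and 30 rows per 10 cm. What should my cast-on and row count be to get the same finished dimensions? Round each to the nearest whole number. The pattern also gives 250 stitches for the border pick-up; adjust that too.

Stitches: 282 × 27/25 = 304.56 → 305.
Rows: 1280 × 30/33 = 1163.64 → 1164.
border pick-up: 250 × 27/25 = 270.00 → 270.

Cast on 305 stitches; work 1164 rows; border pick-up 270 stitches.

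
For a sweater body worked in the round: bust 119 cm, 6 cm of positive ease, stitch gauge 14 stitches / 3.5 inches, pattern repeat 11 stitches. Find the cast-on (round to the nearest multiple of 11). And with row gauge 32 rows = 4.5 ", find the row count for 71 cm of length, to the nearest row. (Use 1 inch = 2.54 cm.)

Cast on 198 stitches; work 199 rows.

Finished = 119 + 6 = 125 cm.
125 cm × 1/2.54 = 49.21 inches.
14/3.5 = 4 sts per in; 49.21 × 4 = 196.85 sts.
Nearest multiple of 11 → 198.
71 cm = 27.95 inches; × 7.111 = 198.78 → 199 rows.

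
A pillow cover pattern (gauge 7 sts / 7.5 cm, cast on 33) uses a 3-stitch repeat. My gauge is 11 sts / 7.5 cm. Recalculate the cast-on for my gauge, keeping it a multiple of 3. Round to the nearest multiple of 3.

CO 51 sts.

33 × 11 / 7 = 51.86.
Nearest multiple of 3: 51.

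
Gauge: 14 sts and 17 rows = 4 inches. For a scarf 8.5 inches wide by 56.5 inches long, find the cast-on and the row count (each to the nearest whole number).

Cast on 30 stitches and work 240 rows.

Stitch gauge = 14/4 = 3.5 sts/in; 8.5 × 3.5 = 29.75 → 30 sts.
Row gauge = 17/4 = 4.25 rows/in; 56.5 × 4.25 = 240.12 → 240 rows.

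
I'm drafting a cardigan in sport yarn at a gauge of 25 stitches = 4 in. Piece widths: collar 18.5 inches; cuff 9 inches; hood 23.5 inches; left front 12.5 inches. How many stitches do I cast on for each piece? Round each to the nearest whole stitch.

Rate = 25/4 = 6.25 sts per in.
collar: 18.5 × 6.25 = 115.62 → 116.
cuff: 9 × 6.25 = 56.25 → 56.
hood: 23.5 × 6.25 = 146.88 → 147.
left front: 12.5 × 6.25 = 78.12 → 78.

collar 116; cuff 56; hood 147; left front 78.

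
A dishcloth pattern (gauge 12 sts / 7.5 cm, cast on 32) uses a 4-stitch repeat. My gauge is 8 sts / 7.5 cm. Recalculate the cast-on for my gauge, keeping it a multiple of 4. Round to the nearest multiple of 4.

32 × 8 / 12 = 21.33.
Nearest multiple of 4: 20.

20 stitches.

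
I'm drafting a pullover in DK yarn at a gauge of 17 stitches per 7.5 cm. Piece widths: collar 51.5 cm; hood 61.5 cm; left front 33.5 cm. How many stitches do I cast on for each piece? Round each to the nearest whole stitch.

collar 117; hood 139; left front 76.

Rate = 17/7.5 = 2.267 sts per cm.
collar: 51.5 × 2.267 = 116.73 → 117.
hood: 61.5 × 2.267 = 139.40 → 139.
left front: 33.5 × 2.267 = 75.93 → 76.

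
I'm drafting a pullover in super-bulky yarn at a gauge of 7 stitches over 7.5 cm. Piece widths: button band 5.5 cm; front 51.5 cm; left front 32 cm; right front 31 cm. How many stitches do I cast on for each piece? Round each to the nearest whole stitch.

button band 5; front 48; left front 30; right front 29.

Rate = 7/7.5 = 0.933 sts per cm.
button band: 5.5 × 0.933 = 5.13 → 5.
front: 51.5 × 0.933 = 48.07 → 48.
left front: 32 × 0.933 = 29.87 → 30.
right front: 31 × 0.933 = 28.93 → 29.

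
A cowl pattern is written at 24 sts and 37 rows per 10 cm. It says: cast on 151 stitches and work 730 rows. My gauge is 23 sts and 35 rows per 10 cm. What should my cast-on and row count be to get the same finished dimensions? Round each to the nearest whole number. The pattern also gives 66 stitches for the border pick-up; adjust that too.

Stitches: 151 × 23/24 = 144.71 → 145.
Rows: 730 × 35/37 = 690.54 → 691.
border pick-up: 66 × 23/24 = 63.25 → 63.

Cast on 145 stitches; work 691 rows; border pick-up 63 stitches.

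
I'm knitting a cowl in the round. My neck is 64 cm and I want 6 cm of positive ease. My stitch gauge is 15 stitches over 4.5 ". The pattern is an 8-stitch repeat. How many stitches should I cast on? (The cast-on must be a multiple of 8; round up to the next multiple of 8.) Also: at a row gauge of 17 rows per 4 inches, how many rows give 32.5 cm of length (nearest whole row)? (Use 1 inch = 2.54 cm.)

Finished = 64 + 6 = 70 cm.
70 cm × 1/2.54 = 27.56 inches.
15/4.5 = 3.333 sts per in; 27.56 × 3.333 = 91.86 sts.
Next multiple of 8 → 96.
32.5 cm = 12.80 inches; × 4.25 = 54.38 → 54 rows.

Cast on 96 stitches; work 54 rows.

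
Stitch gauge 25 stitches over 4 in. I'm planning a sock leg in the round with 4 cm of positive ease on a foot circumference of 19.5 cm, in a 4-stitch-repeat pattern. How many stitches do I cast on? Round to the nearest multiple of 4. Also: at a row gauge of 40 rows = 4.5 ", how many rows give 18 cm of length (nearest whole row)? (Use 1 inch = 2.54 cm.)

Cast on 56 stitches; work 63 rows.

Finished = 19.5 + 4 = 23.5 cm.
23.5 cm × 1/2.54 = 9.25 inches.
25/4 = 6.25 sts per in; 9.25 × 6.25 = 57.82 sts.
Nearest multiple of 4 → 56.
18 cm = 7.09 inches; × 8.889 = 62.99 → 63 rows.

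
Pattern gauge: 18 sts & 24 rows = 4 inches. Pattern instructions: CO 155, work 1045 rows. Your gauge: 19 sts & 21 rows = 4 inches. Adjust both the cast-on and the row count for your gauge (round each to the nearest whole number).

Stitches: 155 × 19/18 = 163.61 → 164.
Rows: 1045 × 21/24 = 914.38 → 914.

Cast on 164 stitches; work 914 rows.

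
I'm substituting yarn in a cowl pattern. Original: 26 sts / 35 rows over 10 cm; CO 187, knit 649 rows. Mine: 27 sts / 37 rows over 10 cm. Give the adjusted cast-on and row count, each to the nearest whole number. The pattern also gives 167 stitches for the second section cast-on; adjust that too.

Cast on 194 stitches; work 686 rows; second section cast-on 173 stitches.

Stitches: 187 × 27/26 = 194.19 → 194.
Rows: 649 × 37/35 = 686.09 → 686.
second section cast-on: 167 × 27/26 = 173.42 → 173.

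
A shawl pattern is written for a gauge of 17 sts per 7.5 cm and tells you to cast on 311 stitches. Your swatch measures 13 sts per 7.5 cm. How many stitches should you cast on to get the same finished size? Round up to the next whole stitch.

Scale factor = 13 / 17 = 0.765.
311 × 13 / 17 = 237.82 sts.
→ 238 sts.

Cast on 238 stitches.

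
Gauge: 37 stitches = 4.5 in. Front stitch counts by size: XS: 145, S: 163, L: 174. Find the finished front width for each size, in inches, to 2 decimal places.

37/4.5 = 8.222 sts per in.
XS: 145 / 8.222 = 17.635 → 17.64 in.
S: 163 / 8.222 = 19.824 → 19.82 in.
L: 174 / 8.222 = 21.162 → 21.16 in.

XS 17.64 inches; S 19.82 inches; L 21.16 inches.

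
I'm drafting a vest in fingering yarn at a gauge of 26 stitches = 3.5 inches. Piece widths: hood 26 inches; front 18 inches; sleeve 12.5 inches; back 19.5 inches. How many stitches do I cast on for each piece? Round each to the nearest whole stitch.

Rate = 26/3.5 = 7.429 sts per in.
hood: 26 × 7.429 = 193.14 → 193.
front: 18 × 7.429 = 133.71 → 134.
sleeve: 12.5 × 7.429 = 92.86 → 93.
back: 19.5 × 7.429 = 144.86 → 145.

hood 193; front 134; sleeve 93; back 145.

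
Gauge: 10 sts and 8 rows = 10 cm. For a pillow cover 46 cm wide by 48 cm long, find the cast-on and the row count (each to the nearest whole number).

Stitch gauge = 10/10 = 1 sts/cm; 46 × 1 = 46.00 → 46 sts.
Row gauge = 8/10 = 0.8 rows/cm; 48 × 0.8 = 38.40 → 38 rows.

Cast on 46 stitches and work 38 rows.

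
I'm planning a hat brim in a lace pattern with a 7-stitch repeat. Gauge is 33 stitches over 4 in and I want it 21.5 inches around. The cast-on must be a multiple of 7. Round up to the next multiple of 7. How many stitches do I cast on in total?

CO 182 sts.

33 / 4 = 8.25 sts per inch.
21.5 × 8.25 = 177.38 sts.
Next multiple of 7: 182.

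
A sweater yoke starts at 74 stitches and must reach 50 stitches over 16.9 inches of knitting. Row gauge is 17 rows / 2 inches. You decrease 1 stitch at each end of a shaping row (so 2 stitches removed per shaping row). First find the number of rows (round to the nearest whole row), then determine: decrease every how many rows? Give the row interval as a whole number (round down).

Rows = 16.9 × 8.5 = 143.6 → 144 rows.
Stitches to remove: 24 → 12 shaping rows (at 2 st each).
144 / 12 = 12.00 → every 12 rows.

Decrease every 12th row.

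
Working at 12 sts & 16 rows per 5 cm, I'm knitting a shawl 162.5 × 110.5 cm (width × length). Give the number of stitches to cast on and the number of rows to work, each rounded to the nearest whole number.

Stitch gauge = 12/5 = 2.4 sts/cm; 162.5 × 2.4 = 390.00 → 390 sts.
Row gauge = 16/5 = 3.2 rows/cm; 110.5 × 3.2 = 353.60 → 354 rows.

Cast on 390 stitches and work 354 rows.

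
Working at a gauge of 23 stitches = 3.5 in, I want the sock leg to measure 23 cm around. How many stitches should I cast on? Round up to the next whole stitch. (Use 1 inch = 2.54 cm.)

CO 60 sts.

23 cm = 9.06 in.
23 stitches / 3.5 in = 6.571 stitches per inch.
9.06 × 6.571 = 59.51 stitches.
Round up → 60.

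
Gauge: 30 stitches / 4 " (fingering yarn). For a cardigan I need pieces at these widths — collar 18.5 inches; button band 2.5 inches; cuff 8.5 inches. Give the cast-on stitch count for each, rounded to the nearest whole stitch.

Rate = 30/4 = 7.5 sts per in.
collar: 18.5 × 7.5 = 138.75 → 139.
button band: 2.5 × 7.5 = 18.75 → 19.
cuff: 8.5 × 7.5 = 63.75 → 64.

collar 139; button band 19; cuff 64.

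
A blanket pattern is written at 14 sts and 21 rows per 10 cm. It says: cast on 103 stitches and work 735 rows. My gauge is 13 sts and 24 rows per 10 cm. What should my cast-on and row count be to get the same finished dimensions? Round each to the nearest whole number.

Cast on 96 stitches; work 840 rows.

Stitches: 103 × 13/14 = 95.64 → 96.
Rows: 735 × 24/21 = 840.00 → 840.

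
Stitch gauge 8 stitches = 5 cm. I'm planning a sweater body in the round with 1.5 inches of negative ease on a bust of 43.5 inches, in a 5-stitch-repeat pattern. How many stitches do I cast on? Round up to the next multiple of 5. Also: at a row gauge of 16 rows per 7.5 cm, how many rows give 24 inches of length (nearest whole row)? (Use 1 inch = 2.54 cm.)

Finished = 43.5 − 1.5 = 42 inches.
42 inches × 2.54 = 106.68 cm.
8/5 = 1.6 sts per cm; 106.68 × 1.6 = 170.69 sts.
Next multiple of 5 → 175.
24 inches = 60.96 cm; × 2.133 = 130.05 → 130 rows.

Cast on 175 stitches; work 130 rows.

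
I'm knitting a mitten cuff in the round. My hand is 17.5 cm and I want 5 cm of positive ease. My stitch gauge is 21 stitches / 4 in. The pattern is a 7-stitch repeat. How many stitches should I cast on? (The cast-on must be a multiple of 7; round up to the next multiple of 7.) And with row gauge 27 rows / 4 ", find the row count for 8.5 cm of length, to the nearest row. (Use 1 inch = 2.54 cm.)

Cast on 49 stitches; work 23 rows.

Finished = 17.5 + 5 = 22.5 cm.
22.5 cm × 1/2.54 = 8.86 inches.
21/4 = 5.25 sts per in; 8.86 × 5.25 = 46.51 sts.
Next multiple of 7 → 49.
8.5 cm = 3.35 inches; × 6.75 = 22.59 → 23 rows.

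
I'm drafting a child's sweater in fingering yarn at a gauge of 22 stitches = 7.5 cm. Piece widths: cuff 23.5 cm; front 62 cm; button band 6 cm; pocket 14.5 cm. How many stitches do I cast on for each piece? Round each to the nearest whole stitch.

cuff 69; front 182; button band 18; pocket 43.

Rate = 22/7.5 = 2.933 sts per cm.
cuff: 23.5 × 2.933 = 68.93 → 69.
front: 62 × 2.933 = 181.87 → 182.
button band: 6 × 2.933 = 17.60 → 18.
pocket: 14.5 × 2.933 = 42.53 → 43.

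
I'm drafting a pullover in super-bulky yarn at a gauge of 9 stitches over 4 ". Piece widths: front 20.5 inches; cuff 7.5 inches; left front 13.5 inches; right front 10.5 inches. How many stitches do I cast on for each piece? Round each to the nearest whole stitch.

Rate = 9/4 = 2.25 sts per in.
front: 20.5 × 2.25 = 46.12 → 46.
cuff: 7.5 × 2.25 = 16.88 → 17.
left front: 13.5 × 2.25 = 30.38 → 30.
right front: 10.5 × 2.25 = 23.62 → 24.

front 46; cuff 17; left front 30; right front 24.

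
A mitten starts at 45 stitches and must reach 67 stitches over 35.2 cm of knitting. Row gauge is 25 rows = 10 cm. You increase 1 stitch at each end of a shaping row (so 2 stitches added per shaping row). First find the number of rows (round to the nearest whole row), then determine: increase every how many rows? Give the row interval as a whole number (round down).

Increase every 8th row.

Rows = 35.2 × 2.5 = 88.0 → 88 rows.
Stitches to add: 22 → 11 shaping rows (at 2 st each).
88 / 11 = 8.00 → every 8 rows.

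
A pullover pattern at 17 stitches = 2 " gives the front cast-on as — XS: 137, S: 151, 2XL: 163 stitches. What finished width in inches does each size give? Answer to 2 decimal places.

XS 16.12 inches; S 17.76 inches; 2XL 19.18 inches.

17/2 = 8.5 sts per in.
XS: 137 / 8.5 = 16.118 → 16.12 in.
S: 151 / 8.5 = 17.765 → 17.76 in.
2XL: 163 / 8.5 = 19.176 → 19.18 in.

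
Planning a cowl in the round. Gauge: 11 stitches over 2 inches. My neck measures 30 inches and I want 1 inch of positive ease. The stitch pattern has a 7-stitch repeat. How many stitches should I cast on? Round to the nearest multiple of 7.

Finished = 30 + 1 = 31 inches.
11 / 2 = 5.5 sts/in.
31 × 5.5 = 170.50 sts.
Nearest multiple of 7: 168.

CO 168 sts.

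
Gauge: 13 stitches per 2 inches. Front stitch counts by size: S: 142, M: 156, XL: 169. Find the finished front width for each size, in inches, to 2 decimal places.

S 21.85 inches; M 24.00 inches; XL 26.00 inches.

13/2 = 6.5 sts per in.
S: 142 / 6.5 = 21.846 → 21.85 in.
M: 156 / 6.5 = 24.000 → 24.00 in.
XL: 169 / 6.5 = 26.000 → 26.00 in.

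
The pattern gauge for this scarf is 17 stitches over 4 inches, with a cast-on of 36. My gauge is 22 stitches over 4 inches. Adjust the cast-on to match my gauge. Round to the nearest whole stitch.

Scale factor = 22 / 17 = 1.294.
36 × 22 / 17 = 46.59 sts.
→ 47 sts.

Cast on 47 stitches.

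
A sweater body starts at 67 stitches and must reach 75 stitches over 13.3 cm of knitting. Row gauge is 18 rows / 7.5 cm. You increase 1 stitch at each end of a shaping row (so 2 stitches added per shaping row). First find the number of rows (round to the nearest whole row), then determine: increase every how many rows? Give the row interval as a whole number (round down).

Increase every 8th row.

Rows = 13.3 × 2.4 = 31.9 → 32 rows.
Stitches to add: 8 → 4 shaping rows (at 2 st each).
32 / 4 = 8.00 → every 8 rows.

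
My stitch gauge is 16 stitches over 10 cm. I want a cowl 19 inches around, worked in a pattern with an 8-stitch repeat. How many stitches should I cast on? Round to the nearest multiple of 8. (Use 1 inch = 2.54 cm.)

Cast on 80 stitches.

19 in = 19 × 2.54 = 48.26 cm.
16 / 10 = 1.6 sts/cm.
48.26 × 1.6 = 77.22 sts.
→ 80.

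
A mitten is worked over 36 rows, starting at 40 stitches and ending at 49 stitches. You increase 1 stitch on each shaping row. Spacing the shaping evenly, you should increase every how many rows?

Increase every 4th row.

Stitches to add: |49 − 40| = 9.
Shaping rows needed: 9 / 1 = 9.
36 rows / 9 = every 4 rows.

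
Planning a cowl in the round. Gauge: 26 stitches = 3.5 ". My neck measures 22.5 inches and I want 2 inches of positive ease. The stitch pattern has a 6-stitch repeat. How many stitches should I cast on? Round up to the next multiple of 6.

Finished = 22.5 + 2 = 24.5 inches.
26 / 3.5 = 7.429 sts/in.
24.5 × 7.429 = 182.00 sts.
Next multiple of 6: 186.

CO 186 sts.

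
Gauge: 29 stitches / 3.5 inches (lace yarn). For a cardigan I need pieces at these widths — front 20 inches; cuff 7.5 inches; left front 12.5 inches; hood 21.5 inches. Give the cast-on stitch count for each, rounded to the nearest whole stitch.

front 166; cuff 62; left front 104; hood 178.

Rate = 29/3.5 = 8.286 sts per in.
front: 20 × 8.286 = 165.71 → 166.
cuff: 7.5 × 8.286 = 62.14 → 62.
left front: 12.5 × 8.286 = 103.57 → 104.
hood: 21.5 × 8.286 = 178.14 → 178.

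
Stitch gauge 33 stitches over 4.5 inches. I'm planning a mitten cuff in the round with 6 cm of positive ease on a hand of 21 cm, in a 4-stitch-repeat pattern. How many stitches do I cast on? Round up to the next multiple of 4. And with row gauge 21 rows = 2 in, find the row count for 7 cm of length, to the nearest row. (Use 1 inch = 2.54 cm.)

Finished = 21 + 6 = 27 cm.
27 cm × 1/2.54 = 10.63 inches.
33/4.5 = 7.333 sts per in; 10.63 × 7.333 = 77.95 sts.
Next multiple of 4 → 80.
7 cm = 2.76 inches; × 10.5 = 28.94 → 29 rows.

Cast on 80 stitches; work 29 rows.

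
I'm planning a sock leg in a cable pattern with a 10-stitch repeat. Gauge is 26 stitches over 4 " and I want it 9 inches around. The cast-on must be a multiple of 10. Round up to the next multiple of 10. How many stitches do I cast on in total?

26 / 4 = 6.5 sts per inch.
9 × 6.5 = 58.50 sts.
Next multiple of 10: 60.

60 stitches.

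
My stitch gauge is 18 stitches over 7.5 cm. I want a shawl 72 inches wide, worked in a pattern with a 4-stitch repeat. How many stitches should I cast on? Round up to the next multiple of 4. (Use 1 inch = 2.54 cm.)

Cast on 440 stitches.

72 in = 72 × 2.54 = 182.88 cm.
18 / 7.5 = 2.4 sts/cm.
182.88 × 2.4 = 438.91 sts.
→ 440.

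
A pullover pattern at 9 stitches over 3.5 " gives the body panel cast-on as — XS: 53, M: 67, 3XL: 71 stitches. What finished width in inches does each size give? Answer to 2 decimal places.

9/3.5 = 2.571 sts per in.
XS: 53 / 2.571 = 20.611 → 20.61 in.
M: 67 / 2.571 = 26.056 → 26.06 in.
3XL: 71 / 2.571 = 27.611 → 27.61 in.

XS 20.61 inches; M 26.06 inches; 3XL 27.61 inches.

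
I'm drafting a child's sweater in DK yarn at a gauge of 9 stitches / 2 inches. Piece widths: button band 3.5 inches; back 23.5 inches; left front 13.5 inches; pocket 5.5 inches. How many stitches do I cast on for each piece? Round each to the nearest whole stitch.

button band 16; back 106; left front 61; pocket 25.

Rate = 9/2 = 4.5 sts per in.
button band: 3.5 × 4.5 = 15.75 → 16.
back: 23.5 × 4.5 = 105.75 → 106.
left front: 13.5 × 4.5 = 60.75 → 61.
pocket: 5.5 × 4.5 = 24.75 → 25.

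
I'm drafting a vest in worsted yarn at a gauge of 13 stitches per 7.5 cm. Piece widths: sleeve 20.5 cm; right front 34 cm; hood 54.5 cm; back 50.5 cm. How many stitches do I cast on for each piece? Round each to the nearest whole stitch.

sleeve 36; right front 59; hood 94; back 88.

Rate = 13/7.5 = 1.733 sts per cm.
sleeve: 20.5 × 1.733 = 35.53 → 36.
right front: 34 × 1.733 = 58.93 → 59.
hood: 54.5 × 1.733 = 94.47 → 94.
back: 50.5 × 1.733 = 87.53 → 88.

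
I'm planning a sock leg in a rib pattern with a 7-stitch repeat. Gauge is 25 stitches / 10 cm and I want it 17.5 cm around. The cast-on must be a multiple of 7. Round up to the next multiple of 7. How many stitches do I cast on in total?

49 stitches.

25 / 10 = 2.5 sts per cm.
17.5 × 2.5 = 43.75 sts.
Next multiple of 7: 49.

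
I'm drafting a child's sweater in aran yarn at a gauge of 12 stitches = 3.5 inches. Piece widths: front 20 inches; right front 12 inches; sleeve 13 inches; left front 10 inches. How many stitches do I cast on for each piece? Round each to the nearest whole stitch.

front 69; right front 41; sleeve 45; left front 34.

Rate = 12/3.5 = 3.429 sts per in.
front: 20 × 3.429 = 68.57 → 69.
right front: 12 × 3.429 = 41.14 → 41.
sleeve: 13 × 3.429 = 44.57 → 45.
left front: 10 × 3.429 = 34.29 → 34.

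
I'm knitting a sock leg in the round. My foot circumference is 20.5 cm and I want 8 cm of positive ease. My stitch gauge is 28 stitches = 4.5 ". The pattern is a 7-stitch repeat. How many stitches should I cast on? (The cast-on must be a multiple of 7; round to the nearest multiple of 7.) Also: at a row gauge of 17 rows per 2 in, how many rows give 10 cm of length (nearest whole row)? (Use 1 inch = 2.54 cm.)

Cast on 70 stitches; work 33 rows.

Finished = 20.5 + 8 = 28.5 cm.
28.5 cm × 1/2.54 = 11.22 inches.
28/4.5 = 6.222 sts per in; 11.22 × 6.222 = 69.82 sts.
Nearest multiple of 7 → 70.
10 cm = 3.94 inches; × 8.5 = 33.46 → 33 rows.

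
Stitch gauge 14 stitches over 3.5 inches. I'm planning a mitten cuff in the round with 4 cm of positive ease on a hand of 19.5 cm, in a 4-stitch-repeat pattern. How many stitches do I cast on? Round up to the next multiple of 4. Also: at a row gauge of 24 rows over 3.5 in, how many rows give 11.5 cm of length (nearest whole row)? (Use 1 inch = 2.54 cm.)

Cast on 40 stitches; work 31 rows.

Finished = 19.5 + 4 = 23.5 cm.
23.5 cm × 1/2.54 = 9.25 inches.
14/3.5 = 4 sts per in; 9.25 × 4 = 37.01 sts.
Next multiple of 4 → 40.
11.5 cm = 4.53 inches; × 6.857 = 31.05 → 31 rows.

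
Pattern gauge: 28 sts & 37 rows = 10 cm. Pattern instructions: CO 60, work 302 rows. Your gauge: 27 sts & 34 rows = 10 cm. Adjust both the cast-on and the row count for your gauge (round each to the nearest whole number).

Stitches: 60 × 27/28 = 57.86 → 58.
Rows: 302 × 34/37 = 277.51 → 278.

Cast on 58 stitches; work 278 rows.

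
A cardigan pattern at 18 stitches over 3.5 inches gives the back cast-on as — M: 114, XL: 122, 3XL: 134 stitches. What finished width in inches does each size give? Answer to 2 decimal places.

18/3.5 = 5.143 sts per in.
M: 114 / 5.143 = 22.167 → 22.17 in.
XL: 122 / 5.143 = 23.722 → 23.72 in.
3XL: 134 / 5.143 = 26.056 → 26.06 in.

M 22.17 inches; XL 23.72 inches; 3XL 26.06 inches.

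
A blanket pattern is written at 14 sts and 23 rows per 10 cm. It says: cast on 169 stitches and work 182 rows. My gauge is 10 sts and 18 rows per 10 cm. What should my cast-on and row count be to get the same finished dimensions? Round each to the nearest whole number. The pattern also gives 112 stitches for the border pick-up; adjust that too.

Cast on 121 stitches; work 142 rows; border pick-up 80 stitches.

Stitches: 169 × 10/14 = 120.71 → 121.
Rows: 182 × 18/23 = 142.43 → 142.
border pick-up: 112 × 10/14 = 80.00 → 80.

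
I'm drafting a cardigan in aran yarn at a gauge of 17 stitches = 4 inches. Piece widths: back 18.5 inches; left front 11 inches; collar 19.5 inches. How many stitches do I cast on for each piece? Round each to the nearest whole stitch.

back 79; left front 47; collar 83.

Rate = 17/4 = 4.25 sts per in.
back: 18.5 × 4.25 = 78.62 → 79.
left front: 11 × 4.25 = 46.75 → 47.
collar: 19.5 × 4.25 = 82.88 → 83.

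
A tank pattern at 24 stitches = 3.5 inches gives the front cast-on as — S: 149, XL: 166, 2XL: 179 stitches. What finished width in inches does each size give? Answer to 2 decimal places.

24/3.5 = 6.857 sts per in.
S: 149 / 6.857 = 21.729 → 21.73 in.
XL: 166 / 6.857 = 24.208 → 24.21 in.
2XL: 179 / 6.857 = 26.104 → 26.10 in.

S 21.73 inches; XL 24.21 inches; 2XL 26.10 inches.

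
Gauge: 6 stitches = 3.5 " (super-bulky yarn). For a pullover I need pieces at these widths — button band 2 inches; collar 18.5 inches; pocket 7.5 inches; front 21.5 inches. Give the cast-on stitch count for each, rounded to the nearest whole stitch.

button band 3; collar 32; pocket 13; front 37.

Rate = 6/3.5 = 1.714 sts per in.
button band: 2 × 1.714 = 3.43 → 3.
collar: 18.5 × 1.714 = 31.71 → 32.
pocket: 7.5 × 1.714 = 12.86 → 13.
front: 21.5 × 1.714 = 36.86 → 37.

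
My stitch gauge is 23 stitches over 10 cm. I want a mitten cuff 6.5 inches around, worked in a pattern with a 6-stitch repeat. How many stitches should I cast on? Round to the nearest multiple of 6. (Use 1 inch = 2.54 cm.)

6.5 in = 6.5 × 2.54 = 16.51 cm.
23 / 10 = 2.3 sts/cm.
16.51 × 2.3 = 37.97 sts.
→ 36.

Cast on 36 stitches.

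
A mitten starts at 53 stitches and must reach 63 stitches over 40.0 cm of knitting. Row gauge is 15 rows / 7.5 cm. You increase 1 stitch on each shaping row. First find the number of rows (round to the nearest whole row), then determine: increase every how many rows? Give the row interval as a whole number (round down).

Rows = 40.0 × 2 = 80.0 → 80 rows.
Stitches to add: 10 → 10 shaping rows (at 1 st each).
80 / 10 = 8.00 → every 8 rows.

Increase every 8th row.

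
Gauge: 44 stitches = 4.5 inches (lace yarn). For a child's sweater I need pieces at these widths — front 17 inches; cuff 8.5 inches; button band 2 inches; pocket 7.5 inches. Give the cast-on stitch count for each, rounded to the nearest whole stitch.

front 166; cuff 83; button band 20; pocket 73.

Rate = 44/4.5 = 9.778 sts per in.
front: 17 × 9.778 = 166.22 → 166.
cuff: 8.5 × 9.778 = 83.11 → 83.
button band: 2 × 9.778 = 19.56 → 20.
pocket: 7.5 × 9.778 = 73.33 → 73.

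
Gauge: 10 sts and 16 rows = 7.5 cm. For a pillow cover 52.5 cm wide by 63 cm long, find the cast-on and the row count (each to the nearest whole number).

Stitch gauge = 10/7.5 = 1.333 sts/cm; 52.5 × 1.333 = 70.00 → 70 sts.
Row gauge = 16/7.5 = 2.133 rows/cm; 63 × 2.133 = 134.40 → 134 rows.

Cast on 70 stitches and work 134 rows.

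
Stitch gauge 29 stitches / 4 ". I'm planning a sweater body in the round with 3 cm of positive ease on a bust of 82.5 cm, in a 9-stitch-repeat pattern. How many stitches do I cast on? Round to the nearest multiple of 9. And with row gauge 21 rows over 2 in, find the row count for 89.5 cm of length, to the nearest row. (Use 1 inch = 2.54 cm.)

Finished = 82.5 + 3 = 85.5 cm.
85.5 cm × 1/2.54 = 33.66 inches.
29/4 = 7.25 sts per in; 33.66 × 7.25 = 244.05 sts.
Nearest multiple of 9 → 243.
89.5 cm = 35.24 inches; × 10.5 = 369.98 → 370 rows.

Cast on 243 stitches; work 370 rows.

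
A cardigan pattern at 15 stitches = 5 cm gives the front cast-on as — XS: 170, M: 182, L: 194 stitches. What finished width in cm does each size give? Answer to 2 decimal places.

15/5 = 3 sts per cm.
XS: 170 / 3 = 56.667 → 56.67 cm.
M: 182 / 3 = 60.667 → 60.67 cm.
L: 194 / 3 = 64.667 → 64.67 cm.

XS 56.67 cm; M 60.67 cm; L 64.67 cm.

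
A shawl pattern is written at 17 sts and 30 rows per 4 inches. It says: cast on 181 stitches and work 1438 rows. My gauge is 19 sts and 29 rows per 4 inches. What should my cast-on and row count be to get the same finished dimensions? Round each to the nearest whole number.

Cast on 202 stitches; work 1390 rows.

Stitches: 181 × 19/17 = 202.29 → 202.
Rows: 1438 × 29/30 = 1390.07 → 1390.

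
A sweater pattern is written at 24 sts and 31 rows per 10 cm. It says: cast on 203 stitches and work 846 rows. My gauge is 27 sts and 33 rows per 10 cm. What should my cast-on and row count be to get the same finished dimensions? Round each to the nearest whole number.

Cast on 228 stitches; work 901 rows.

Stitches: 203 × 27/24 = 228.38 → 228.
Rows: 846 × 33/31 = 900.58 → 901.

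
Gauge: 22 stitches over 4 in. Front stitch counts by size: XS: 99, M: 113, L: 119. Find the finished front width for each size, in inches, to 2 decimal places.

22/4 = 5.5 sts per in.
XS: 99 / 5.5 = 18.000 → 18.00 in.
M: 113 / 5.5 = 20.545 → 20.55 in.
L: 119 / 5.5 = 21.636 → 21.64 in.

XS 18.00 inches; M 20.55 inches; L 21.64 inches.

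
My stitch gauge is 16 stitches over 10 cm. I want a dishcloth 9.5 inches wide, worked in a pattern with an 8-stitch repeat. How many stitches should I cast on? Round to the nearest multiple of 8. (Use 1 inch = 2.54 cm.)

9.5 in = 9.5 × 2.54 = 24.13 cm.
16 / 10 = 1.6 sts/cm.
24.13 × 1.6 = 38.61 sts.
→ 40.

Cast on 40 stitches.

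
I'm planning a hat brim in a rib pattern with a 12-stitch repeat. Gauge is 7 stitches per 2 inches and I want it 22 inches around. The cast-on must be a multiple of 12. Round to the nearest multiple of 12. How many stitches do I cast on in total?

Cast on 72 stitches.

7 / 2 = 3.5 sts per inch.
22 × 3.5 = 77.00 sts.
Nearest multiple of 12: 72.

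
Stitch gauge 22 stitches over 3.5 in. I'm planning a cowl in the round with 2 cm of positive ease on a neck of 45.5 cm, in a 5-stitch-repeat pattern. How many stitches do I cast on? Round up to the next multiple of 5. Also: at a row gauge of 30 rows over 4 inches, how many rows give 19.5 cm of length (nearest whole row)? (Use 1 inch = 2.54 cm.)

Cast on 120 stitches; work 58 rows.

Finished = 45.5 + 2 = 47.5 cm.
47.5 cm × 1/2.54 = 18.70 inches.
22/3.5 = 6.286 sts per in; 18.70 × 6.286 = 117.55 sts.
Next multiple of 5 → 120.
19.5 cm = 7.68 inches; × 7.5 = 57.58 → 58 rows.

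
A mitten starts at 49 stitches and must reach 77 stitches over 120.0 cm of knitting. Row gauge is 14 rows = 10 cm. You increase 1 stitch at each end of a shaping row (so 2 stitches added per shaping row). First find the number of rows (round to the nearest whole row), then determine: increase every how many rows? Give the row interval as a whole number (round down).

Increase every 12th row.

Rows = 120.0 × 1.4 = 168.0 → 168 rows.
Stitches to add: 28 → 14 shaping rows (at 2 st each).
168 / 14 = 12.00 → every 12 rows.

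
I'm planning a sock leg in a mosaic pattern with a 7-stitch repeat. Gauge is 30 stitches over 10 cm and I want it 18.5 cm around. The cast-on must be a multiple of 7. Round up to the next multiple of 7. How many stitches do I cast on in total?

CO 56 sts.

30 / 10 = 3 sts per cm.
18.5 × 3 = 55.50 sts.
Next multiple of 7: 56.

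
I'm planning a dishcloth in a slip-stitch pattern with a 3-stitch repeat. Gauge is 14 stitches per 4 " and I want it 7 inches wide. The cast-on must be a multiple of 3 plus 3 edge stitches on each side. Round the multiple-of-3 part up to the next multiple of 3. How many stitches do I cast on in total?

CO 27 sts.

14 / 4 = 3.5 sts per inch.
7 × 3.5 = 24.50 sts.
Less 6 edge sts → 18.50 for the repeat.
Next multiple of 3: 21.
Add back 6 edge sts → 27.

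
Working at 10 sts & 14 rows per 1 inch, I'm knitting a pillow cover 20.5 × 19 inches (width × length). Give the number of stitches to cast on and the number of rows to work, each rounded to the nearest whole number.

Stitch gauge = 10/1 = 10 sts/in; 20.5 × 10 = 205.00 → 205 sts.
Row gauge = 14/1 = 14 rows/in; 19 × 14 = 266.00 → 266 rows.

Cast on 205 stitches and work 266 rows.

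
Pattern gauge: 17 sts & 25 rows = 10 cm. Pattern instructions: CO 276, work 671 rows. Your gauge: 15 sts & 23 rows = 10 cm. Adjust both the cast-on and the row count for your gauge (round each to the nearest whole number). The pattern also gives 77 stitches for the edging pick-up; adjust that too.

Cast on 244 stitches; work 617 rows; edging pick-up 68 stitches.

Stitches: 276 × 15/17 = 243.53 → 244.
Rows: 671 × 23/25 = 617.32 → 617.
edging pick-up: 77 × 15/17 = 67.94 → 68.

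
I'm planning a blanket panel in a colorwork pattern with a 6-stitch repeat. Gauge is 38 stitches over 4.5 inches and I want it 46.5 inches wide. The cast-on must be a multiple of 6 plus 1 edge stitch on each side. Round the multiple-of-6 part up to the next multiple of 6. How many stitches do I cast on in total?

38 / 4.5 = 8.444 sts per inch.
46.5 × 8.444 = 392.67 sts.
Less 2 edge sts → 390.67 for the repeat.
Next multiple of 6: 396.
Add back 2 edge sts → 398.

Cast on 398 stitches.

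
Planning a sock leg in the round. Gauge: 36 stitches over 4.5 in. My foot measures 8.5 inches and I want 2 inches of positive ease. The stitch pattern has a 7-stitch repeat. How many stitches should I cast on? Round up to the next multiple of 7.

CO 84 sts.

Finished = 8.5 + 2 = 10.5 inches.
36 / 4.5 = 8 sts/in.
10.5 × 8 = 84.00 sts.
Next multiple of 7: 84.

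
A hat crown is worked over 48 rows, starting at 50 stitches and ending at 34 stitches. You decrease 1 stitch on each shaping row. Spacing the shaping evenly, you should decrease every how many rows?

Decrease every 3rd row.

Stitches to remove: |34 − 50| = 16.
Shaping rows needed: 16 / 1 = 16.
48 rows / 16 = every 3 rows.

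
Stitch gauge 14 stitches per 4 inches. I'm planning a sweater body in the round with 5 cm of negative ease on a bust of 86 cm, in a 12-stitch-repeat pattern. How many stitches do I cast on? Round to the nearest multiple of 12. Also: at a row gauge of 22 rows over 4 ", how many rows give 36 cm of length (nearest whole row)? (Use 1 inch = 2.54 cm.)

Finished = 86 − 5 = 81 cm.
81 cm × 1/2.54 = 31.89 inches.
14/4 = 3.5 sts per in; 31.89 × 3.5 = 111.61 sts.
Nearest multiple of 12 → 108.
36 cm = 14.17 inches; × 5.5 = 77.95 → 78 rows.

Cast on 108 stitches; work 78 rows.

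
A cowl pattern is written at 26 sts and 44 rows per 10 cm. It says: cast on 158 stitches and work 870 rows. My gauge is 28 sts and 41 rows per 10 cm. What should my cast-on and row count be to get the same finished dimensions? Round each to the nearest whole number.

Cast on 170 stitches; work 811 rows.

Stitches: 158 × 28/26 = 170.15 → 170.
Rows: 870 × 41/44 = 810.68 → 811.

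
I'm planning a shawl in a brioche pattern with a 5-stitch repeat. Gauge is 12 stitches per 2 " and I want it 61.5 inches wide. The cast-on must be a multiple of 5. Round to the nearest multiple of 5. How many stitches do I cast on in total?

12 / 2 = 6 sts per inch.
61.5 × 6 = 369.00 sts.
Nearest multiple of 5: 370.

Cast on 370 stitches.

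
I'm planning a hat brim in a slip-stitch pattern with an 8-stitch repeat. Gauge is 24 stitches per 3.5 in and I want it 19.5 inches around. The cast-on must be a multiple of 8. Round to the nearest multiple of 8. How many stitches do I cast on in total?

136 stitches.

24 / 3.5 = 6.857 sts per inch.
19.5 × 6.857 = 133.71 sts.
Nearest multiple of 8: 136.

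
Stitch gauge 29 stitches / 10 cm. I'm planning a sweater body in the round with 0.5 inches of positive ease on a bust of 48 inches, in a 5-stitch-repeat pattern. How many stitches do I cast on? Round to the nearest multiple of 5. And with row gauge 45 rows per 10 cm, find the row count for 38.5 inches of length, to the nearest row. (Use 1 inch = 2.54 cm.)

Cast on 355 stitches; work 440 rows.

Finished = 48 + 0.5 = 48.5 inches.
48.5 inches × 2.54 = 123.19 cm.
29/10 = 2.9 sts per cm; 123.19 × 2.9 = 357.25 sts.
Nearest multiple of 5 → 355.
38.5 inches = 97.79 cm; × 4.5 = 440.06 → 440 rows.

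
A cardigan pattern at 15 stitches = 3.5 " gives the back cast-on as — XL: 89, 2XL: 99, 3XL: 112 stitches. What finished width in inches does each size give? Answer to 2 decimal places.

XL 20.77 inches; 2XL 23.10 inches; 3XL 26.13 inches.

15/3.5 = 4.286 sts per in.
XL: 89 / 4.286 = 20.767 → 20.77 in.
2XL: 99 / 4.286 = 23.100 → 23.10 in.
3XL: 112 / 4.286 = 26.133 → 26.13 in.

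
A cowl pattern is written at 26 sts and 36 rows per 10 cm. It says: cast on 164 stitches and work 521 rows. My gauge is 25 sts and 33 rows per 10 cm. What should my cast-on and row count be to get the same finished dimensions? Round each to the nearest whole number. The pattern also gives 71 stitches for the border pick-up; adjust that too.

Stitches: 164 × 25/26 = 157.69 → 158.
Rows: 521 × 33/36 = 477.58 → 478.
border pick-up: 71 × 25/26 = 68.27 → 68.

Cast on 158 stitches; work 478 rows; border pick-up 68 stitches.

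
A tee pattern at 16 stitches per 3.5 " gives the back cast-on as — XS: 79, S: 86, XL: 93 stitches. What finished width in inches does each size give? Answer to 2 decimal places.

XS 17.28 inches; S 18.81 inches; XL 20.34 inches.

16/3.5 = 4.571 sts per in.
XS: 79 / 4.571 = 17.281 → 17.28 in.
S: 86 / 4.571 = 18.812 → 18.81 in.
XL: 93 / 4.571 = 20.344 → 20.34 in.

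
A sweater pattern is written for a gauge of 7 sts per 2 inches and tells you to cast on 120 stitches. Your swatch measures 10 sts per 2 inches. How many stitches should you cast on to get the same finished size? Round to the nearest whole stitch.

Scale factor = 10 / 7 = 1.429.
120 × 10 / 7 = 171.43 sts.
→ 171 sts.

171 stitches.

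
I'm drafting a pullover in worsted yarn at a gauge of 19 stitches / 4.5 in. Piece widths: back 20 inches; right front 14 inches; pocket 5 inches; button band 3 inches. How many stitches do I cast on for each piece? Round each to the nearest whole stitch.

Rate = 19/4.5 = 4.222 sts per in.
back: 20 × 4.222 = 84.44 → 84.
right front: 14 × 4.222 = 59.11 → 59.
pocket: 5 × 4.222 = 21.11 → 21.
button band: 3 × 4.222 = 12.67 → 13.

back 84; right front 59; pocket 21; button band 13.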